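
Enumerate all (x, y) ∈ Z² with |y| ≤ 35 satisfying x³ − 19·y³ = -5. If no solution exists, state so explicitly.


The equation is x³ - 19y³ = -5. For fixed y, x³ = 19·y³ − 5, so a solution requires the RHS to be a perfect cube.
Strategy: iterate y from -35 to 35, compute RHS = 19·y³ − 5, and check whether it is a (positive or negative) perfect cube.
Check small values of y:
  y = 0: RHS = -5 is not a perfect cube.
  y = 1: RHS = 14 is not a perfect cube.
  y = -1: RHS = -24 is not a perfect cube.
  y = 2: RHS = 147 is not a perfect cube.
  y = -2: RHS = -157 is not a perfect cube.
  y = 3: RHS = 508 is not a perfect cube.
  y = -3: RHS = -518 is not a perfect cube.
Continuing the search up to |y| = 35 finds no solutions either.
No (x, y) in the scanned range satisfies the equation.

No integer solutions with |y| ≤ 35.


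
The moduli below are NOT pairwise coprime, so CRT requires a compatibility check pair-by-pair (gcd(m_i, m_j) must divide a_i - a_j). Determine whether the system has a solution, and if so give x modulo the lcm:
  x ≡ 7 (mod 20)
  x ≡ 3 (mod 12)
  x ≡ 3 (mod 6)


Moduli 20, 12, 6 are not pairwise coprime, so CRT works modulo lcm(m_i) when all pairwise compatibility conditions hold.
Pairwise compatibility: gcd(m_i, m_j) must divide a_i - a_j for every pair.
Merge one congruence at a time:
  Start: x ≡ 7 (mod 20).
  Combine with x ≡ 3 (mod 12): gcd(20, 12) = 4; 3 - 7 = -4, which IS divisible by 4, so compatible.
    Write x = 7 + 20·t and substitute into x ≡ 3 (mod 12): 20·t ≡ 3 − 7 = -4 (mod 12).
    Divide the congruence (and modulus) by g = 4: 5·t ≡ -1 (mod 3).
    Reduce coefficients mod 3: 2·t ≡ 2 (mod 3).
    The inverse of 2 mod 3 is 2 (since 2·2 = 4 = 1·3 + 1), so t ≡ 2·2 = 4 ≡ 1 (mod 3).
    Then x = 7 + 20·1 = 27, valid modulo lcm(20, 12) = 60: x ≡ 27 (mod 60).
  Combine with x ≡ 3 (mod 6): gcd(60, 6) = 6; 3 - 27 = -24, which IS divisible by 6, so compatible.
    Write x = 27 + 60·t and substitute into x ≡ 3 (mod 6): 60·t ≡ 3 − 27 = -24 (mod 6).
    Divide the congruence (and modulus) by g = 6: 10·t ≡ -4 (mod 1).
    Modulo 1 every t works; take t = 0.
    Then x = 27 + 60·0 = 27, valid modulo lcm(60, 6) = 60: x ≡ 27 (mod 60).
Verify: 27 mod 20 = 7, 27 mod 12 = 3, 27 mod 6 = 3.

x ≡ 27 (mod 60).


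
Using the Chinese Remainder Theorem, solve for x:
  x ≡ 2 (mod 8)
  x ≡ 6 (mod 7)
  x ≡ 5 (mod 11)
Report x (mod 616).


Moduli 8, 7, 11 are pairwise coprime; by CRT there is a unique solution modulo M = 8 · 7 · 11 = 616.
Solve pairwise, accumulating the modulus:
  Start with x ≡ 2 (mod 8).
  Combine with x ≡ 6 (mod 7): since gcd(8, 7) = 1, we get a unique residue mod 56.
    Write x = 2 + 8·t and substitute into x ≡ 6 (mod 7): 8·t ≡ 6 − 2 = 4 (mod 7).
    Reduce coefficients mod 7: 1·t ≡ 4 (mod 7).
    So t ≡ 4 (mod 7).
    Then x = 2 + 8·4 = 34, valid modulo lcm(8, 7) = 56: x ≡ 34 (mod 56).
  Combine with x ≡ 5 (mod 11): since gcd(56, 11) = 1, we get a unique residue mod 616.
    Write x = 34 + 56·t and substitute into x ≡ 5 (mod 11): 56·t ≡ 5 − 34 = -29 (mod 11).
    Reduce coefficients mod 11: 1·t ≡ 4 (mod 11).
    So t ≡ 4 (mod 11).
    Then x = 34 + 56·4 = 258, valid modulo lcm(56, 11) = 616: x ≡ 258 (mod 616).
Verify: 258 mod 8 = 2 ✓, 258 mod 7 = 6 ✓, 258 mod 11 = 5 ✓.

x ≡ 258 (mod 616).


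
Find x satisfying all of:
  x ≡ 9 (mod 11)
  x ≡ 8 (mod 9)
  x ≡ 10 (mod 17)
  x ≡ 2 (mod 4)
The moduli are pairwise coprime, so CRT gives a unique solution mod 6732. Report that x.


Product of moduli M = 11 · 9 · 17 · 4 = 6732.
Merge one congruence at a time:
  Start: x ≡ 9 (mod 11).
  Combine with x ≡ 8 (mod 9); new modulus lcm = 99.
    Write x = 9 + 11·t and substitute into x ≡ 8 (mod 9): 11·t ≡ 8 − 9 = -1 (mod 9).
    Reduce coefficients mod 9: 2·t ≡ 8 (mod 9).
    The inverse of 2 mod 9 is 5 (since 2·5 = 10 = 1·9 + 1), so t ≡ 5·8 = 40 ≡ 4 (mod 9).
    Then x = 9 + 11·4 = 53, valid modulo lcm(11, 9) = 99: x ≡ 53 (mod 99).
  Combine with x ≡ 10 (mod 17); new modulus lcm = 1683.
    Write x = 53 + 99·t and substitute into x ≡ 10 (mod 17): 99·t ≡ 10 − 53 = -43 (mod 17).
    Reduce coefficients mod 17: 14·t ≡ 8 (mod 17).
    The inverse of 14 mod 17 is 11 (since 14·11 = 154 = 9·17 + 1), so t ≡ 11·8 = 88 ≡ 3 (mod 17).
    Then x = 53 + 99·3 = 350, valid modulo lcm(99, 17) = 1683: x ≡ 350 (mod 1683).
  Combine with x ≡ 2 (mod 4); new modulus lcm = 6732.
    Write x = 350 + 1683·t and substitute into x ≡ 2 (mod 4): 1683·t ≡ 2 − 350 = -348 (mod 4).
    Reduce coefficients mod 4: 3·t ≡ 0 (mod 4).
    The inverse of 3 mod 4 is 3 (since 3·3 = 9 = 2·4 + 1), so t ≡ 3·0 = 0 ≡ 0 (mod 4).
    Then x = 350 + 1683·0 = 350, valid modulo lcm(1683, 4) = 6732: x ≡ 350 (mod 6732).
Verify against each original: 350 mod 11 = 9, 350 mod 9 = 8, 350 mod 17 = 10, 350 mod 4 = 2.

x ≡ 350 (mod 6732).


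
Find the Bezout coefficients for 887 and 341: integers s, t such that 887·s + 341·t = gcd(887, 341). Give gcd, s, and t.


Euclidean algorithm on (887, 341) — divide until remainder is 0:
  887 = 2 · 341 + 205
  341 = 1 · 205 + 136
  205 = 1 · 136 + 69
  136 = 1 · 69 + 67
  69 = 1 · 67 + 2
  67 = 33 · 2 + 1
  2 = 2 · 1 + 0
gcd(887, 341) = 1.
Track Bezout coefficients alongside the remainders: start with r₀ = 887 = a·1 + b·0 (s = 1, t = 0) and r₁ = 341 = a·0 + b·1 (s = 0, t = 1); each new remainder r_{k+1} = r_{k-1} − q_k·r_k inherits s_{k+1} = s_{k-1} − q_k·s_k, t_{k+1} = t_{k-1} − q_k·t_k, so r_k = a·s_k + b·t_k at every step:
  q = 2: r = 205, s = 1 − 2·0 = 1, t = 0 − 2·1 = -2  (check: 887·1 + 341·(-2) = 205)
  q = 1: r = 136, s = 0 − 1·1 = -1, t = 1 − 1·(-2) = 3  (check: 887·(-1) + 341·3 = 136)
  q = 1: r = 69, s = 1 − 1·(-1) = 2, t = -2 − 1·3 = -5  (check: 887·2 + 341·(-5) = 69)
  q = 1: r = 67, s = -1 − 1·2 = -3, t = 3 − 1·(-5) = 8  (check: 887·(-3) + 341·8 = 67)
  q = 1: r = 2, s = 2 − 1·(-3) = 5, t = -5 − 1·8 = -13  (check: 887·5 + 341·(-13) = 2)
  q = 33: r = 1, s = -3 − 33·5 = -168, t = 8 − 33·(-13) = 437  (check: 887·(-168) + 341·437 = 1)
The row with r = 1 (the gcd) gives the Bezout coefficients s = -168, t = 437.
Result: 887 · (-168) + 341 · (437) = 1.

gcd(887, 341) = 1; s = -168, t = 437 (check: 887·(-168) + 341·437 = 1).


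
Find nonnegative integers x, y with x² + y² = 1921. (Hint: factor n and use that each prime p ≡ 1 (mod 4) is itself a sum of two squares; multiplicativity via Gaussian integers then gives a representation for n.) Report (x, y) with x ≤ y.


Step 1: Factor n = 1921 = 17 · 113.
Step 2: Check the mod-4 condition on each prime factor: 17 ≡ 1 (mod 4), exponent 1; 113 ≡ 1 (mod 4), exponent 1.
All primes ≡ 3 (mod 4) appear to even exponent (or don't appear), so by the two-squares theorem n IS expressible as a sum of two squares.
Step 3: Build a representation. Here n = 17 · 113 is a product of primes ≡ 1 (mod 4). Each prime p ≡ 1 (mod 4) is itself a sum of two squares; find a² by testing p − a² for a perfect square:
  17: 17 − 1² = 16 = 4² ⇒ 17 = 1² + 4².
  113: 113 − 1² = 112, 113 − 2² = 109, 113 − 3² = 104, 113 − 4² = 97, 113 − 5² = 88, 113 − 6² = 77, 113 − 7² = 64 = 8² ⇒ 113 = 7² + 8².
  Combine using the Brahmagupta–Fibonacci identity (a² + b²)(c² + d²) = (ac − bd)² + (ad + bc)² = (ac + bd)² + (ad − bc)²:
  17 · 113 = 1921: from (1² + 4²)(7² + 8²), take (1·7 − 4·8, 1·8 + 4·7) = (7 − 32, 8 + 28) = (-25, 36); dropping signs (only squares matter) gives (25, 36); check 25² + 36² = 625 + 1296 = 1921 ✓.
Step 4: Order so x ≤ y and verify: 25² + 36² = 625 + 1296 = 1921 = n. ✓

n = 1921 = 25² + 36² (one valid representation with x ≤ y).


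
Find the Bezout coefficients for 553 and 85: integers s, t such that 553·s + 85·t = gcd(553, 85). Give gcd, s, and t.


Euclidean algorithm on (553, 85) — divide until remainder is 0:
  553 = 6 · 85 + 43
  85 = 1 · 43 + 42
  43 = 1 · 42 + 1
  42 = 42 · 1 + 0
gcd(553, 85) = 1.
Track Bezout coefficients alongside the remainders: start with r₀ = 553 = a·1 + b·0 (s = 1, t = 0) and r₁ = 85 = a·0 + b·1 (s = 0, t = 1); each new remainder r_{k+1} = r_{k-1} − q_k·r_k inherits s_{k+1} = s_{k-1} − q_k·s_k, t_{k+1} = t_{k-1} − q_k·t_k, so r_k = a·s_k + b·t_k at every step:
  q = 6: r = 43, s = 1 − 6·0 = 1, t = 0 − 6·1 = -6  (check: 553·1 + 85·(-6) = 43)
  q = 1: r = 42, s = 0 − 1·1 = -1, t = 1 − 1·(-6) = 7  (check: 553·(-1) + 85·7 = 42)
  q = 1: r = 1, s = 1 − 1·(-1) = 2, t = -6 − 1·7 = -13  (check: 553·2 + 85·(-13) = 1)
The row with r = 1 (the gcd) gives the Bezout coefficients s = 2, t = -13.
Result: 553 · (2) + 85 · (-13) = 1.

gcd(553, 85) = 1; s = 2, t = -13 (check: 553·2 + 85·(-13) = 1).


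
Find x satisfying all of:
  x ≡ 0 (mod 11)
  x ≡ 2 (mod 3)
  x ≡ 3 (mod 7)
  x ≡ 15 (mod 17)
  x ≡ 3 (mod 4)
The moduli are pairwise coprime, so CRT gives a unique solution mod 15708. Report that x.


Product of moduli M = 11 · 3 · 7 · 17 · 4 = 15708.
Merge one congruence at a time:
  Start: x ≡ 0 (mod 11).
  Combine with x ≡ 2 (mod 3); new modulus lcm = 33.
    Write x = 0 + 11·t and substitute into x ≡ 2 (mod 3): 11·t ≡ 2 − 0 = 2 (mod 3).
    Reduce coefficients mod 3: 2·t ≡ 2 (mod 3).
    The inverse of 2 mod 3 is 2 (since 2·2 = 4 = 1·3 + 1), so t ≡ 2·2 = 4 ≡ 1 (mod 3).
    Then x = 0 + 11·1 = 11, valid modulo lcm(11, 3) = 33: x ≡ 11 (mod 33).
  Combine with x ≡ 3 (mod 7); new modulus lcm = 231.
    Write x = 11 + 33·t and substitute into x ≡ 3 (mod 7): 33·t ≡ 3 − 11 = -8 (mod 7).
    Reduce coefficients mod 7: 5·t ≡ 6 (mod 7).
    The inverse of 5 mod 7 is 3 (since 5·3 = 15 = 2·7 + 1), so t ≡ 3·6 = 18 ≡ 4 (mod 7).
    Then x = 11 + 33·4 = 143, valid modulo lcm(33, 7) = 231: x ≡ 143 (mod 231).
  Combine with x ≡ 15 (mod 17); new modulus lcm = 3927.
    Write x = 143 + 231·t and substitute into x ≡ 15 (mod 17): 231·t ≡ 15 − 143 = -128 (mod 17).
    Reduce coefficients mod 17: 10·t ≡ 8 (mod 17).
    The inverse of 10 mod 17 is 12 (since 10·12 = 120 = 7·17 + 1), so t ≡ 12·8 = 96 ≡ 11 (mod 17).
    Then x = 143 + 231·11 = 2684, valid modulo lcm(231, 17) = 3927: x ≡ 2684 (mod 3927).
  Combine with x ≡ 3 (mod 4); new modulus lcm = 15708.
    Write x = 2684 + 3927·t and substitute into x ≡ 3 (mod 4): 3927·t ≡ 3 − 2684 = -2681 (mod 4).
    Reduce coefficients mod 4: 3·t ≡ 3 (mod 4).
    The inverse of 3 mod 4 is 3 (since 3·3 = 9 = 2·4 + 1), so t ≡ 3·3 = 9 ≡ 1 (mod 4).
    Then x = 2684 + 3927·1 = 6611, valid modulo lcm(3927, 4) = 15708: x ≡ 6611 (mod 15708).
Verify against each original: 6611 mod 11 = 0, 6611 mod 3 = 2, 6611 mod 7 = 3, 6611 mod 17 = 15, 6611 mod 4 = 3.

x ≡ 6611 (mod 15708).


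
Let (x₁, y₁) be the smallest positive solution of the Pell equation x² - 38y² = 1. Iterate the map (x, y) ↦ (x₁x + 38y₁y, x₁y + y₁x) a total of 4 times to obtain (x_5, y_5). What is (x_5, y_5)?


Step 1: Find the fundamental solution (x₁, y₁) of x² - 38y² = 1.
  Expand √38 as a continued fraction. a₀ = ⌊√38⌋ = 6; iterate m_{k+1} = d_k·a_k − m_k, d_{k+1} = (38 − m_{k+1}²)/d_k, a_{k+1} = ⌊(a₀ + m_{k+1})/d_{k+1}⌋ (starting m₀ = 0, d₀ = 1), with convergents p_k = a_k·p_{k-1} + p_{k-2}, q_k = a_k·q_{k-1} + q_{k-2} (p₋₁ = 1, q₋₁ = 0):
  k = 0: a₀ = 6; p₀/q₀ = 6/1; p₀² − 38·q₀² = 36 − 38 = -2.
  k = 1: m = 6, d = 2, a = ⌊(6 + 6)/2⌋ = 6; p/q = (6·6 + 1)/(6·1 + 0) = 37/6; p² − 38·q² = 1369 − 1368 = 1.
  The first convergent with p² − 38·q² = 1 gives the fundamental solution (x₁, y₁) = (37, 6).
Step 2: Apply the recurrence (x_{n+1}, y_{n+1}) = (x₁x_n + 38y₁y_n, x₁y_n + y₁x_n) repeatedly.
  From (x_1, y_1) = (37, 6): x_2 = 37·37 + 38·6·6 = 2737; y_2 = 37·6 + 6·37 = 444.
  From (x_2, y_2) = (2737, 444): x_3 = 37·2737 + 38·6·444 = 202501; y_3 = 37·444 + 6·2737 = 32850.
  From (x_3, y_3) = (202501, 32850): x_4 = 37·202501 + 38·6·32850 = 14982337; y_4 = 37·32850 + 6·202501 = 2430456.
  From (x_4, y_4) = (14982337, 2430456): x_5 = 37·14982337 + 38·6·2430456 = 1108490437; y_5 = 37·2430456 + 6·14982337 = 179820894.
Step 3: Verify x_5² - 38·y_5² = 1228751048920450969 - 1228751048920450968 = 1 (should be 1). ✓

(x_1, y_1) = (37, 6); (x_5, y_5) = (1108490437, 179820894).


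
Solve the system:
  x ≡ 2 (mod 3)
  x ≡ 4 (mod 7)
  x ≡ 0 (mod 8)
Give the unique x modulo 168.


Moduli 3, 7, 8 are pairwise coprime; by CRT there is a unique solution modulo M = 3 · 7 · 8 = 168.
Solve pairwise, accumulating the modulus:
  Start with x ≡ 2 (mod 3).
  Combine with x ≡ 4 (mod 7): since gcd(3, 7) = 1, we get a unique residue mod 21.
    Write x = 2 + 3·t and substitute into x ≡ 4 (mod 7): 3·t ≡ 4 − 2 = 2 (mod 7).
    The inverse of 3 mod 7 is 5 (since 3·5 = 15 = 2·7 + 1), so t ≡ 5·2 = 10 ≡ 3 (mod 7).
    Then x = 2 + 3·3 = 11, valid modulo lcm(3, 7) = 21: x ≡ 11 (mod 21).
  Combine with x ≡ 0 (mod 8): since gcd(21, 8) = 1, we get a unique residue mod 168.
    Write x = 11 + 21·t and substitute into x ≡ 0 (mod 8): 21·t ≡ 0 − 11 = -11 (mod 8).
    Reduce coefficients mod 8: 5·t ≡ 5 (mod 8).
    The inverse of 5 mod 8 is 5 (since 5·5 = 25 = 3·8 + 1), so t ≡ 5·5 = 25 ≡ 1 (mod 8).
    Then x = 11 + 21·1 = 32, valid modulo lcm(21, 8) = 168: x ≡ 32 (mod 168).
Verify: 32 mod 3 = 2 ✓, 32 mod 7 = 4 ✓, 32 mod 8 = 0 ✓.

x ≡ 32 (mod 168).


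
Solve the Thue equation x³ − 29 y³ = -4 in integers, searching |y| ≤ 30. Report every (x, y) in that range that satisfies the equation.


The equation is x³ - 29y³ = -4. For fixed y, x³ = 29·y³ − 4, so a solution requires the RHS to be a perfect cube.
Strategy: iterate y from -30 to 30, compute RHS = 29·y³ − 4, and check whether it is a (positive or negative) perfect cube.
Check small values of y:
  y = 0: RHS = -4 is not a perfect cube.
  y = 1: RHS = 25 is not a perfect cube.
  y = -1: RHS = -33 is not a perfect cube.
  y = 2: RHS = 228 is not a perfect cube.
  y = -2: RHS = -236 is not a perfect cube.
  y = 3: RHS = 779 is not a perfect cube.
  y = -3: RHS = -787 is not a perfect cube.
Continuing the search up to |y| = 30 finds no solutions either.
No (x, y) in the scanned range satisfies the equation.

No integer solutions with |y| ≤ 30.


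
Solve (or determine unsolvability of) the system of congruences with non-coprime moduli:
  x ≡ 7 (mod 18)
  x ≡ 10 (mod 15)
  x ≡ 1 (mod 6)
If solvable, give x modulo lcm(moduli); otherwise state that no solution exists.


Moduli 18, 15, 6 are not pairwise coprime, so CRT works modulo lcm(m_i) when all pairwise compatibility conditions hold.
Pairwise compatibility: gcd(m_i, m_j) must divide a_i - a_j for every pair.
Merge one congruence at a time:
  Start: x ≡ 7 (mod 18).
  Combine with x ≡ 10 (mod 15): gcd(18, 15) = 3; 10 - 7 = 3, which IS divisible by 3, so compatible.
    Write x = 7 + 18·t and substitute into x ≡ 10 (mod 15): 18·t ≡ 10 − 7 = 3 (mod 15).
    Divide the congruence (and modulus) by g = 3: 6·t ≡ 1 (mod 5).
    Reduce coefficients mod 5: 1·t ≡ 1 (mod 5).
    So t ≡ 1 (mod 5).
    Then x = 7 + 18·1 = 25, valid modulo lcm(18, 15) = 90: x ≡ 25 (mod 90).
  Combine with x ≡ 1 (mod 6): gcd(90, 6) = 6; 1 - 25 = -24, which IS divisible by 6, so compatible.
    Write x = 25 + 90·t and substitute into x ≡ 1 (mod 6): 90·t ≡ 1 − 25 = -24 (mod 6).
    Divide the congruence (and modulus) by g = 6: 15·t ≡ -4 (mod 1).
    Modulo 1 every t works; take t = 0.
    Then x = 25 + 90·0 = 25, valid modulo lcm(90, 6) = 90: x ≡ 25 (mod 90).
Verify: 25 mod 18 = 7, 25 mod 15 = 10, 25 mod 6 = 1.

x ≡ 25 (mod 90).


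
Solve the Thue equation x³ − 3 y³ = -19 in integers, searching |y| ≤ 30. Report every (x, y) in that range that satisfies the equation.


The equation is x³ - 3y³ = -19. For fixed y, x³ = 3·y³ − 19, so a solution requires the RHS to be a perfect cube.
Strategy: iterate y from -30 to 30, compute RHS = 3·y³ − 19, and check whether it is a (positive or negative) perfect cube.
Check small values of y:
  y = 0: RHS = -19 is not a perfect cube.
  y = 1: RHS = -16 is not a perfect cube.
  y = -1: RHS = -22 is not a perfect cube.
  y = 2: RHS = 5 is not a perfect cube.
  y = -2: RHS = -43 is not a perfect cube.
  y = 3: RHS = 62 is not a perfect cube.
  y = -3: RHS = -100 is not a perfect cube.
Continuing the search up to |y| = 30 finds no solutions either.
No (x, y) in the scanned range satisfies the equation.

No integer solutions with |y| ≤ 30.


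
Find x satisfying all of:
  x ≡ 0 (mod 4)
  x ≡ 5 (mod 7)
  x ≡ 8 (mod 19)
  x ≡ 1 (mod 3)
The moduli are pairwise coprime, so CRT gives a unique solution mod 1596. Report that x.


Product of moduli M = 4 · 7 · 19 · 3 = 1596.
Merge one congruence at a time:
  Start: x ≡ 0 (mod 4).
  Combine with x ≡ 5 (mod 7); new modulus lcm = 28.
    Write x = 0 + 4·t and substitute into x ≡ 5 (mod 7): 4·t ≡ 5 − 0 = 5 (mod 7).
    The inverse of 4 mod 7 is 2 (since 4·2 = 8 = 1·7 + 1), so t ≡ 2·5 = 10 ≡ 3 (mod 7).
    Then x = 0 + 4·3 = 12, valid modulo lcm(4, 7) = 28: x ≡ 12 (mod 28).
  Combine with x ≡ 8 (mod 19); new modulus lcm = 532.
    Write x = 12 + 28·t and substitute into x ≡ 8 (mod 19): 28·t ≡ 8 − 12 = -4 (mod 19).
    Reduce coefficients mod 19: 9·t ≡ 15 (mod 19).
    The inverse of 9 mod 19 is 17 (since 9·17 = 153 = 8·19 + 1), so t ≡ 17·15 = 255 ≡ 8 (mod 19).
    Then x = 12 + 28·8 = 236, valid modulo lcm(28, 19) = 532: x ≡ 236 (mod 532).
  Combine with x ≡ 1 (mod 3); new modulus lcm = 1596.
    Write x = 236 + 532·t and substitute into x ≡ 1 (mod 3): 532·t ≡ 1 − 236 = -235 (mod 3).
    Reduce coefficients mod 3: 1·t ≡ 2 (mod 3).
    So t ≡ 2 (mod 3).
    Then x = 236 + 532·2 = 1300, valid modulo lcm(532, 3) = 1596: x ≡ 1300 (mod 1596).
Verify against each original: 1300 mod 4 = 0, 1300 mod 7 = 5, 1300 mod 19 = 8, 1300 mod 3 = 1.

x ≡ 1300 (mod 1596).


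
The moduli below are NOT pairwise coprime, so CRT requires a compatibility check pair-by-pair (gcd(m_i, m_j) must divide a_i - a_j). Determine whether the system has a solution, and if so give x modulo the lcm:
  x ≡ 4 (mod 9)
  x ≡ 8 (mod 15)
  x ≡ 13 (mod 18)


Moduli 9, 15, 18 are not pairwise coprime, so CRT works modulo lcm(m_i) when all pairwise compatibility conditions hold.
Pairwise compatibility: gcd(m_i, m_j) must divide a_i - a_j for every pair.
Merge one congruence at a time:
  Start: x ≡ 4 (mod 9).
  Combine with x ≡ 8 (mod 15): gcd(9, 15) = 3, and 8 - 4 = 4 is NOT divisible by 3.
    ⇒ system is inconsistent (no integer solution).

No solution (the system is inconsistent).


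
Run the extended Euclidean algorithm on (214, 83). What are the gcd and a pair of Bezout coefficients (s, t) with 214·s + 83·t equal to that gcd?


Euclidean algorithm on (214, 83) — divide until remainder is 0:
  214 = 2 · 83 + 48
  83 = 1 · 48 + 35
  48 = 1 · 35 + 13
  35 = 2 · 13 + 9
  13 = 1 · 9 + 4
  9 = 2 · 4 + 1
  4 = 4 · 1 + 0
gcd(214, 83) = 1.
Track Bezout coefficients alongside the remainders: start with r₀ = 214 = a·1 + b·0 (s = 1, t = 0) and r₁ = 83 = a·0 + b·1 (s = 0, t = 1); each new remainder r_{k+1} = r_{k-1} − q_k·r_k inherits s_{k+1} = s_{k-1} − q_k·s_k, t_{k+1} = t_{k-1} − q_k·t_k, so r_k = a·s_k + b·t_k at every step:
  q = 2: r = 48, s = 1 − 2·0 = 1, t = 0 − 2·1 = -2  (check: 214·1 + 83·(-2) = 48)
  q = 1: r = 35, s = 0 − 1·1 = -1, t = 1 − 1·(-2) = 3  (check: 214·(-1) + 83·3 = 35)
  q = 1: r = 13, s = 1 − 1·(-1) = 2, t = -2 − 1·3 = -5  (check: 214·2 + 83·(-5) = 13)
  q = 2: r = 9, s = -1 − 2·2 = -5, t = 3 − 2·(-5) = 13  (check: 214·(-5) + 83·13 = 9)
  q = 1: r = 4, s = 2 − 1·(-5) = 7, t = -5 − 1·13 = -18  (check: 214·7 + 83·(-18) = 4)
  q = 2: r = 1, s = -5 − 2·7 = -19, t = 13 − 2·(-18) = 49  (check: 214·(-19) + 83·49 = 1)
The row with r = 1 (the gcd) gives the Bezout coefficients s = -19, t = 49.
Result: 214 · (-19) + 83 · (49) = 1.

gcd(214, 83) = 1; s = -19, t = 49 (check: 214·(-19) + 83·49 = 1).


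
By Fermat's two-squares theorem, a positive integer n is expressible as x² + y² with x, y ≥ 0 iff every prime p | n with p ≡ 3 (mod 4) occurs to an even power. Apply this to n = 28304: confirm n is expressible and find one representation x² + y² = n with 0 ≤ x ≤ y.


Step 1: Factor n = 28304 = 2^4 · 29 · 61.
Step 2: Check the mod-4 condition on each prime factor: 2 = 2 (special); 29 ≡ 1 (mod 4), exponent 1; 61 ≡ 1 (mod 4), exponent 1.
All primes ≡ 3 (mod 4) appear to even exponent (or don't appear), so by the two-squares theorem n IS expressible as a sum of two squares.
Step 3: Build a representation. Group n = k² · m with k = 4 and m = 29 · 61 = 1769 (a product of primes ≡ 1 (mod 4)); a representation of m scales to one of n via (k·x)² + (k·y)² = k²(x² + y²). Each prime p ≡ 1 (mod 4) is itself a sum of two squares; find a² by testing p − a² for a perfect square:
  29: 29 − 1² = 28, 29 − 2² = 25 = 5² ⇒ 29 = 2² + 5².
  61: 61 − 1² = 60, 61 − 2² = 57, 61 − 3² = 52, 61 − 4² = 45, 61 − 5² = 36 = 6² ⇒ 61 = 5² + 6².
  Combine using the Brahmagupta–Fibonacci identity (a² + b²)(c² + d²) = (ac − bd)² + (ad + bc)² = (ac + bd)² + (ad − bc)²:
  29 · 61 = 1769: from (2² + 5²)(5² + 6²), take (2·5 − 5·6, 2·6 + 5·5) = (10 − 30, 12 + 25) = (-20, 37); dropping signs (only squares matter) gives (20, 37); check 20² + 37² = 400 + 1369 = 1769 ✓.
  Scale by k = 4: (4·20, 4·37) = (80, 148).
Step 4: Order so x ≤ y and verify: 80² + 148² = 6400 + 21904 = 28304 = n. ✓

n = 28304 = 80² + 148² (one valid representation with x ≤ y).


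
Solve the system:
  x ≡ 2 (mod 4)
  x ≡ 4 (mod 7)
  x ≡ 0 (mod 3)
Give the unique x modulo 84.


Moduli 4, 7, 3 are pairwise coprime; by CRT there is a unique solution modulo M = 4 · 7 · 3 = 84.
Solve pairwise, accumulating the modulus:
  Start with x ≡ 2 (mod 4).
  Combine with x ≡ 4 (mod 7): since gcd(4, 7) = 1, we get a unique residue mod 28.
    Write x = 2 + 4·t and substitute into x ≡ 4 (mod 7): 4·t ≡ 4 − 2 = 2 (mod 7).
    The inverse of 4 mod 7 is 2 (since 4·2 = 8 = 1·7 + 1), so t ≡ 2·2 = 4 ≡ 4 (mod 7).
    Then x = 2 + 4·4 = 18, valid modulo lcm(4, 7) = 28: x ≡ 18 (mod 28).
  Combine with x ≡ 0 (mod 3): since gcd(28, 3) = 1, we get a unique residue mod 84.
    Write x = 18 + 28·t and substitute into x ≡ 0 (mod 3): 28·t ≡ 0 − 18 = -18 (mod 3).
    Reduce coefficients mod 3: 1·t ≡ 0 (mod 3).
    So t ≡ 0 (mod 3).
    Then x = 18 + 28·0 = 18, valid modulo lcm(28, 3) = 84: x ≡ 18 (mod 84).
Verify: 18 mod 4 = 2 ✓, 18 mod 7 = 4 ✓, 18 mod 3 = 0 ✓.

x ≡ 18 (mod 84).


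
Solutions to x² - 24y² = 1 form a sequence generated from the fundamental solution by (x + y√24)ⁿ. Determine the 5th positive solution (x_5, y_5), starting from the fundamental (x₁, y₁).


Step 1: Find the fundamental solution (x₁, y₁) of x² - 24y² = 1.
  Expand √24 as a continued fraction. a₀ = ⌊√24⌋ = 4; iterate m_{k+1} = d_k·a_k − m_k, d_{k+1} = (24 − m_{k+1}²)/d_k, a_{k+1} = ⌊(a₀ + m_{k+1})/d_{k+1}⌋ (starting m₀ = 0, d₀ = 1), with convergents p_k = a_k·p_{k-1} + p_{k-2}, q_k = a_k·q_{k-1} + q_{k-2} (p₋₁ = 1, q₋₁ = 0):
  k = 0: a₀ = 4; p₀/q₀ = 4/1; p₀² − 24·q₀² = 16 − 24 = -8.
  k = 1: m = 4, d = 8, a = ⌊(4 + 4)/8⌋ = 1; p/q = (1·4 + 1)/(1·1 + 0) = 5/1; p² − 24·q² = 25 − 24 = 1.
  The first convergent with p² − 24·q² = 1 gives the fundamental solution (x₁, y₁) = (5, 1).
Step 2: Apply the recurrence (x_{n+1}, y_{n+1}) = (x₁x_n + 24y₁y_n, x₁y_n + y₁x_n) repeatedly.
  From (x_1, y_1) = (5, 1): x_2 = 5·5 + 24·1·1 = 49; y_2 = 5·1 + 1·5 = 10.
  From (x_2, y_2) = (49, 10): x_3 = 5·49 + 24·1·10 = 485; y_3 = 5·10 + 1·49 = 99.
  From (x_3, y_3) = (485, 99): x_4 = 5·485 + 24·1·99 = 4801; y_4 = 5·99 + 1·485 = 980.
  From (x_4, y_4) = (4801, 980): x_5 = 5·4801 + 24·1·980 = 47525; y_5 = 5·980 + 1·4801 = 9701.
Step 3: Verify x_5² - 24·y_5² = 2258625625 - 2258625624 = 1 (should be 1). ✓

(x_1, y_1) = (5, 1); (x_5, y_5) = (47525, 9701).


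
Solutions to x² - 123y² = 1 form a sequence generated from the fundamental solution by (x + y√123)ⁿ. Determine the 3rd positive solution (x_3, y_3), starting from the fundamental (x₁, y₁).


Step 1: Find the fundamental solution (x₁, y₁) of x² - 123y² = 1.
  Expand √123 as a continued fraction. a₀ = ⌊√123⌋ = 11; iterate m_{k+1} = d_k·a_k − m_k, d_{k+1} = (123 − m_{k+1}²)/d_k, a_{k+1} = ⌊(a₀ + m_{k+1})/d_{k+1}⌋ (starting m₀ = 0, d₀ = 1), with convergents p_k = a_k·p_{k-1} + p_{k-2}, q_k = a_k·q_{k-1} + q_{k-2} (p₋₁ = 1, q₋₁ = 0):
  k = 0: a₀ = 11; p₀/q₀ = 11/1; p₀² − 123·q₀² = 121 − 123 = -2.
  k = 1: m = 11, d = 2, a = ⌊(11 + 11)/2⌋ = 11; p/q = (11·11 + 1)/(11·1 + 0) = 122/11; p² − 123·q² = 14884 − 14883 = 1.
  The first convergent with p² − 123·q² = 1 gives the fundamental solution (x₁, y₁) = (122, 11).
Step 2: Apply the recurrence (x_{n+1}, y_{n+1}) = (x₁x_n + 123y₁y_n, x₁y_n + y₁x_n) repeatedly.
  From (x_1, y_1) = (122, 11): x_2 = 122·122 + 123·11·11 = 29767; y_2 = 122·11 + 11·122 = 2684.
  From (x_2, y_2) = (29767, 2684): x_3 = 122·29767 + 123·11·2684 = 7263026; y_3 = 122·2684 + 11·29767 = 654885.
Step 3: Verify x_3² - 123·y_3² = 52751546676676 - 52751546676675 = 1 (should be 1). ✓

(x_1, y_1) = (122, 11); (x_3, y_3) = (7263026, 654885).


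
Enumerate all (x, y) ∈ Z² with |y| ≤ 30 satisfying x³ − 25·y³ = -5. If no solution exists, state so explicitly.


The equation is x³ - 25y³ = -5. For fixed y, x³ = 25·y³ − 5, so a solution requires the RHS to be a perfect cube.
Strategy: iterate y from -30 to 30, compute RHS = 25·y³ − 5, and check whether it is a (positive or negative) perfect cube.
Check small values of y:
  y = 0: RHS = -5 is not a perfect cube.
  y = 1: RHS = 20 is not a perfect cube.
  y = -1: RHS = -30 is not a perfect cube.
  y = 2: RHS = 195 is not a perfect cube.
  y = -2: RHS = -205 is not a perfect cube.
  y = 3: RHS = 670 is not a perfect cube.
  y = -3: RHS = -680 is not a perfect cube.
Continuing the search up to |y| = 30 finds no solutions either.
No (x, y) in the scanned range satisfies the equation.

No integer solutions with |y| ≤ 30.


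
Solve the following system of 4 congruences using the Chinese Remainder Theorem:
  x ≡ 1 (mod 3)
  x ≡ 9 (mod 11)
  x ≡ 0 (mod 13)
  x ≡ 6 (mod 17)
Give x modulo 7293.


Product of moduli M = 3 · 11 · 13 · 17 = 7293.
Merge one congruence at a time:
  Start: x ≡ 1 (mod 3).
  Combine with x ≡ 9 (mod 11); new modulus lcm = 33.
    Write x = 1 + 3·t and substitute into x ≡ 9 (mod 11): 3·t ≡ 9 − 1 = 8 (mod 11).
    The inverse of 3 mod 11 is 4 (since 3·4 = 12 = 1·11 + 1), so t ≡ 4·8 = 32 ≡ 10 (mod 11).
    Then x = 1 + 3·10 = 31, valid modulo lcm(3, 11) = 33: x ≡ 31 (mod 33).
  Combine with x ≡ 0 (mod 13); new modulus lcm = 429.
    Write x = 31 + 33·t and substitute into x ≡ 0 (mod 13): 33·t ≡ 0 − 31 = -31 (mod 13).
    Reduce coefficients mod 13: 7·t ≡ 8 (mod 13).
    The inverse of 7 mod 13 is 2 (since 7·2 = 14 = 1·13 + 1), so t ≡ 2·8 = 16 ≡ 3 (mod 13).
    Then x = 31 + 33·3 = 130, valid modulo lcm(33, 13) = 429: x ≡ 130 (mod 429).
  Combine with x ≡ 6 (mod 17); new modulus lcm = 7293.
    Write x = 130 + 429·t and substitute into x ≡ 6 (mod 17): 429·t ≡ 6 − 130 = -124 (mod 17).
    Reduce coefficients mod 17: 4·t ≡ 12 (mod 17).
    The inverse of 4 mod 17 is 13 (since 4·13 = 52 = 3·17 + 1), so t ≡ 13·12 = 156 ≡ 3 (mod 17).
    Then x = 130 + 429·3 = 1417, valid modulo lcm(429, 17) = 7293: x ≡ 1417 (mod 7293).
Verify against each original: 1417 mod 3 = 1, 1417 mod 11 = 9, 1417 mod 13 = 0, 1417 mod 17 = 6.

x ≡ 1417 (mod 7293).


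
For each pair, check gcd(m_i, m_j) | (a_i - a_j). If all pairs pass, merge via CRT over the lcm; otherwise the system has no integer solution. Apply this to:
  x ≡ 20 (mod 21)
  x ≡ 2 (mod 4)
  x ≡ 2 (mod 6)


Moduli 21, 4, 6 are not pairwise coprime, so CRT works modulo lcm(m_i) when all pairwise compatibility conditions hold.
Pairwise compatibility: gcd(m_i, m_j) must divide a_i - a_j for every pair.
Merge one congruence at a time:
  Start: x ≡ 20 (mod 21).
  Combine with x ≡ 2 (mod 4): gcd(21, 4) = 1; 2 - 20 = -18, which IS divisible by 1, so compatible.
    Write x = 20 + 21·t and substitute into x ≡ 2 (mod 4): 21·t ≡ 2 − 20 = -18 (mod 4).
    Reduce coefficients mod 4: 1·t ≡ 2 (mod 4).
    So t ≡ 2 (mod 4).
    Then x = 20 + 21·2 = 62, valid modulo lcm(21, 4) = 84: x ≡ 62 (mod 84).
  Combine with x ≡ 2 (mod 6): gcd(84, 6) = 6; 2 - 62 = -60, which IS divisible by 6, so compatible.
    Write x = 62 + 84·t and substitute into x ≡ 2 (mod 6): 84·t ≡ 2 − 62 = -60 (mod 6).
    Divide the congruence (and modulus) by g = 6: 14·t ≡ -10 (mod 1).
    Modulo 1 every t works; take t = 0.
    Then x = 62 + 84·0 = 62, valid modulo lcm(84, 6) = 84: x ≡ 62 (mod 84).
Verify: 62 mod 21 = 20, 62 mod 4 = 2, 62 mod 6 = 2.

x ≡ 62 (mod 84).


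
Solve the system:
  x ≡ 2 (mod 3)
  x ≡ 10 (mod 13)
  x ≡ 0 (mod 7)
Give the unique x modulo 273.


Moduli 3, 13, 7 are pairwise coprime; by CRT there is a unique solution modulo M = 3 · 13 · 7 = 273.
Solve pairwise, accumulating the modulus:
  Start with x ≡ 2 (mod 3).
  Combine with x ≡ 10 (mod 13): since gcd(3, 13) = 1, we get a unique residue mod 39.
    Write x = 2 + 3·t and substitute into x ≡ 10 (mod 13): 3·t ≡ 10 − 2 = 8 (mod 13).
    The inverse of 3 mod 13 is 9 (since 3·9 = 27 = 2·13 + 1), so t ≡ 9·8 = 72 ≡ 7 (mod 13).
    Then x = 2 + 3·7 = 23, valid modulo lcm(3, 13) = 39: x ≡ 23 (mod 39).
  Combine with x ≡ 0 (mod 7): since gcd(39, 7) = 1, we get a unique residue mod 273.
    Write x = 23 + 39·t and substitute into x ≡ 0 (mod 7): 39·t ≡ 0 − 23 = -23 (mod 7).
    Reduce coefficients mod 7: 4·t ≡ 5 (mod 7).
    The inverse of 4 mod 7 is 2 (since 4·2 = 8 = 1·7 + 1), so t ≡ 2·5 = 10 ≡ 3 (mod 7).
    Then x = 23 + 39·3 = 140, valid modulo lcm(39, 7) = 273: x ≡ 140 (mod 273).
Verify: 140 mod 3 = 2 ✓, 140 mod 13 = 10 ✓, 140 mod 7 = 0 ✓.

x ≡ 140 (mod 273).


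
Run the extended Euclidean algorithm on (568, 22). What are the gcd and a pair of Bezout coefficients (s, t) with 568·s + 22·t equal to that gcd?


Euclidean algorithm on (568, 22) — divide until remainder is 0:
  568 = 25 · 22 + 18
  22 = 1 · 18 + 4
  18 = 4 · 4 + 2
  4 = 2 · 2 + 0
gcd(568, 22) = 2.
Track Bezout coefficients alongside the remainders: start with r₀ = 568 = a·1 + b·0 (s = 1, t = 0) and r₁ = 22 = a·0 + b·1 (s = 0, t = 1); each new remainder r_{k+1} = r_{k-1} − q_k·r_k inherits s_{k+1} = s_{k-1} − q_k·s_k, t_{k+1} = t_{k-1} − q_k·t_k, so r_k = a·s_k + b·t_k at every step:
  q = 25: r = 18, s = 1 − 25·0 = 1, t = 0 − 25·1 = -25  (check: 568·1 + 22·(-25) = 18)
  q = 1: r = 4, s = 0 − 1·1 = -1, t = 1 − 1·(-25) = 26  (check: 568·(-1) + 22·26 = 4)
  q = 4: r = 2, s = 1 − 4·(-1) = 5, t = -25 − 4·26 = -129  (check: 568·5 + 22·(-129) = 2)
The row with r = 2 (the gcd) gives the Bezout coefficients s = 5, t = -129.
Result: 568 · (5) + 22 · (-129) = 2.

gcd(568, 22) = 2; s = 5, t = -129 (check: 568·5 + 22·(-129) = 2).


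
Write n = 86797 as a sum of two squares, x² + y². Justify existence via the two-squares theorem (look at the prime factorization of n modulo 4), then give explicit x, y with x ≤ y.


Step 1: Factor n = 86797 = 29 · 41 · 73.
Step 2: Check the mod-4 condition on each prime factor: 29 ≡ 1 (mod 4), exponent 1; 41 ≡ 1 (mod 4), exponent 1; 73 ≡ 1 (mod 4), exponent 1.
All primes ≡ 3 (mod 4) appear to even exponent (or don't appear), so by the two-squares theorem n IS expressible as a sum of two squares.
Step 3: Build a representation. Here n = 29 · 41 · 73 is a product of primes ≡ 1 (mod 4). Each prime p ≡ 1 (mod 4) is itself a sum of two squares; find a² by testing p − a² for a perfect square:
  29: 29 − 1² = 28, 29 − 2² = 25 = 5² ⇒ 29 = 2² + 5².
  41: 41 − 1² = 40, 41 − 2² = 37, 41 − 3² = 32, 41 − 4² = 25 = 5² ⇒ 41 = 4² + 5².
  73: 73 − 1² = 72, 73 − 2² = 69, 73 − 3² = 64 = 8² ⇒ 73 = 3² + 8².
  Combine using the Brahmagupta–Fibonacci identity (a² + b²)(c² + d²) = (ac − bd)² + (ad + bc)² = (ac + bd)² + (ad − bc)²:
  29 · 41 = 1189: from (2² + 5²)(4² + 5²), take (2·4 − 5·5, 2·5 + 5·4) = (8 − 25, 10 + 20) = (-17, 30); dropping signs (only squares matter) gives (17, 30); check 17² + 30² = 289 + 900 = 1189 ✓.
  1189 · 73 = 86797: from (17² + 30²)(3² + 8²), take (17·3 − 30·8, 17·8 + 30·3) = (51 − 240, 136 + 90) = (-189, 226); dropping signs (only squares matter) gives (189, 226); check 189² + 226² = 35721 + 51076 = 86797 ✓.
Step 4: Order so x ≤ y and verify: 189² + 226² = 35721 + 51076 = 86797 = n. ✓

n = 86797 = 189² + 226² (one valid representation with x ≤ y).


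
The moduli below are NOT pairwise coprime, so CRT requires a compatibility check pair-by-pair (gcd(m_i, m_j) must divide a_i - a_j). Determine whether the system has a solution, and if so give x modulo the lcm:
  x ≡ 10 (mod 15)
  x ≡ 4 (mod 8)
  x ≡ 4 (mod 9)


Moduli 15, 8, 9 are not pairwise coprime, so CRT works modulo lcm(m_i) when all pairwise compatibility conditions hold.
Pairwise compatibility: gcd(m_i, m_j) must divide a_i - a_j for every pair.
Merge one congruence at a time:
  Start: x ≡ 10 (mod 15).
  Combine with x ≡ 4 (mod 8): gcd(15, 8) = 1; 4 - 10 = -6, which IS divisible by 1, so compatible.
    Write x = 10 + 15·t and substitute into x ≡ 4 (mod 8): 15·t ≡ 4 − 10 = -6 (mod 8).
    Reduce coefficients mod 8: 7·t ≡ 2 (mod 8).
    The inverse of 7 mod 8 is 7 (since 7·7 = 49 = 6·8 + 1), so t ≡ 7·2 = 14 ≡ 6 (mod 8).
    Then x = 10 + 15·6 = 100, valid modulo lcm(15, 8) = 120: x ≡ 100 (mod 120).
  Combine with x ≡ 4 (mod 9): gcd(120, 9) = 3; 4 - 100 = -96, which IS divisible by 3, so compatible.
    Write x = 100 + 120·t and substitute into x ≡ 4 (mod 9): 120·t ≡ 4 − 100 = -96 (mod 9).
    Divide the congruence (and modulus) by g = 3: 40·t ≡ -32 (mod 3).
    Reduce coefficients mod 3: 1·t ≡ 1 (mod 3).
    So t ≡ 1 (mod 3).
    Then x = 100 + 120·1 = 220, valid modulo lcm(120, 9) = 360: x ≡ 220 (mod 360).
Verify: 220 mod 15 = 10, 220 mod 8 = 4, 220 mod 9 = 4.

x ≡ 220 (mod 360).


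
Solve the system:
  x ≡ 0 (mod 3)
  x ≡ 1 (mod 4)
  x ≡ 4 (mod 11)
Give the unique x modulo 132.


Moduli 3, 4, 11 are pairwise coprime; by CRT there is a unique solution modulo M = 3 · 4 · 11 = 132.
Solve pairwise, accumulating the modulus:
  Start with x ≡ 0 (mod 3).
  Combine with x ≡ 1 (mod 4): since gcd(3, 4) = 1, we get a unique residue mod 12.
    Write x = 0 + 3·t and substitute into x ≡ 1 (mod 4): 3·t ≡ 1 − 0 = 1 (mod 4).
    The inverse of 3 mod 4 is 3 (since 3·3 = 9 = 2·4 + 1), so t ≡ 3·1 = 3 ≡ 3 (mod 4).
    Then x = 0 + 3·3 = 9, valid modulo lcm(3, 4) = 12: x ≡ 9 (mod 12).
  Combine with x ≡ 4 (mod 11): since gcd(12, 11) = 1, we get a unique residue mod 132.
    Write x = 9 + 12·t and substitute into x ≡ 4 (mod 11): 12·t ≡ 4 − 9 = -5 (mod 11).
    Reduce coefficients mod 11: 1·t ≡ 6 (mod 11).
    So t ≡ 6 (mod 11).
    Then x = 9 + 12·6 = 81, valid modulo lcm(12, 11) = 132: x ≡ 81 (mod 132).
Verify: 81 mod 3 = 0 ✓, 81 mod 4 = 1 ✓, 81 mod 11 = 4 ✓.

x ≡ 81 (mod 132).


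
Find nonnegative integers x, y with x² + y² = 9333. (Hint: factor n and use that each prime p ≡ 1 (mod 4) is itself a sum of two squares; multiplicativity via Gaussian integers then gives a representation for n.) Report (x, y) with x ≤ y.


Step 1: Factor n = 9333 = 3^2 · 17 · 61.
Step 2: Check the mod-4 condition on each prime factor: 3 ≡ 3 (mod 4), exponent 2 (must be even); 17 ≡ 1 (mod 4), exponent 1; 61 ≡ 1 (mod 4), exponent 1.
All primes ≡ 3 (mod 4) appear to even exponent (or don't appear), so by the two-squares theorem n IS expressible as a sum of two squares.
Step 3: Build a representation. Group n = k² · m with k = 3 and m = 17 · 61 = 1037 (a product of primes ≡ 1 (mod 4)); a representation of m scales to one of n via (k·x)² + (k·y)² = k²(x² + y²). Each prime p ≡ 1 (mod 4) is itself a sum of two squares; find a² by testing p − a² for a perfect square:
  17: 17 − 1² = 16 = 4² ⇒ 17 = 1² + 4².
  61: 61 − 1² = 60, 61 − 2² = 57, 61 − 3² = 52, 61 − 4² = 45, 61 − 5² = 36 = 6² ⇒ 61 = 5² + 6².
  Combine using the Brahmagupta–Fibonacci identity (a² + b²)(c² + d²) = (ac − bd)² + (ad + bc)² = (ac + bd)² + (ad − bc)²:
  17 · 61 = 1037: from (1² + 4²)(5² + 6²), take (1·5 − 4·6, 1·6 + 4·5) = (5 − 24, 6 + 20) = (-19, 26); dropping signs (only squares matter) gives (19, 26); check 19² + 26² = 361 + 676 = 1037 ✓.
  Scale by k = 3: (3·19, 3·26) = (57, 78).
Step 4: Order so x ≤ y and verify: 57² + 78² = 3249 + 6084 = 9333 = n. ✓

n = 9333 = 57² + 78² (one valid representation with x ≤ y).


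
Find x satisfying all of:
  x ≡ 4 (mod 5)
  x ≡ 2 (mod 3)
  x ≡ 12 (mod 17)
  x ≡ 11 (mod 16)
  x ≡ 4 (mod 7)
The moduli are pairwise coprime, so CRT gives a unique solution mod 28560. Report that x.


Product of moduli M = 5 · 3 · 17 · 16 · 7 = 28560.
Merge one congruence at a time:
  Start: x ≡ 4 (mod 5).
  Combine with x ≡ 2 (mod 3); new modulus lcm = 15.
    Write x = 4 + 5·t and substitute into x ≡ 2 (mod 3): 5·t ≡ 2 − 4 = -2 (mod 3).
    Reduce coefficients mod 3: 2·t ≡ 1 (mod 3).
    The inverse of 2 mod 3 is 2 (since 2·2 = 4 = 1·3 + 1), so t ≡ 2·1 = 2 ≡ 2 (mod 3).
    Then x = 4 + 5·2 = 14, valid modulo lcm(5, 3) = 15: x ≡ 14 (mod 15).
  Combine with x ≡ 12 (mod 17); new modulus lcm = 255.
    Write x = 14 + 15·t and substitute into x ≡ 12 (mod 17): 15·t ≡ 12 − 14 = -2 (mod 17).
    Reduce coefficients mod 17: 15·t ≡ 15 (mod 17).
    The inverse of 15 mod 17 is 8 (since 15·8 = 120 = 7·17 + 1), so t ≡ 8·15 = 120 ≡ 1 (mod 17).
    Then x = 14 + 15·1 = 29, valid modulo lcm(15, 17) = 255: x ≡ 29 (mod 255).
  Combine with x ≡ 11 (mod 16); new modulus lcm = 4080.
    Write x = 29 + 255·t and substitute into x ≡ 11 (mod 16): 255·t ≡ 11 − 29 = -18 (mod 16).
    Reduce coefficients mod 16: 15·t ≡ 14 (mod 16).
    The inverse of 15 mod 16 is 15 (since 15·15 = 225 = 14·16 + 1), so t ≡ 15·14 = 210 ≡ 2 (mod 16).
    Then x = 29 + 255·2 = 539, valid modulo lcm(255, 16) = 4080: x ≡ 539 (mod 4080).
  Combine with x ≡ 4 (mod 7); new modulus lcm = 28560.
    Write x = 539 + 4080·t and substitute into x ≡ 4 (mod 7): 4080·t ≡ 4 − 539 = -535 (mod 7).
    Reduce coefficients mod 7: 6·t ≡ 4 (mod 7).
    The inverse of 6 mod 7 is 6 (since 6·6 = 36 = 5·7 + 1), so t ≡ 6·4 = 24 ≡ 3 (mod 7).
    Then x = 539 + 4080·3 = 12779, valid modulo lcm(4080, 7) = 28560: x ≡ 12779 (mod 28560).
Verify against each original: 12779 mod 5 = 4, 12779 mod 3 = 2, 12779 mod 17 = 12, 12779 mod 16 = 11, 12779 mod 7 = 4.

x ≡ 12779 (mod 28560).


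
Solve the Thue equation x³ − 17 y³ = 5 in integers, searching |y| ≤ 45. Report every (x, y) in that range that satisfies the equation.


The equation is x³ - 17y³ = 5. For fixed y, x³ = 17·y³ + 5, so a solution requires the RHS to be a perfect cube.
Strategy: iterate y from -45 to 45, compute RHS = 17·y³ + 5, and check whether it is a (positive or negative) perfect cube.
Check small values of y:
  y = 0: RHS = 5 is not a perfect cube.
  y = 1: RHS = 22 is not a perfect cube.
  y = -1: RHS = -12 is not a perfect cube.
  y = 2: RHS = 141 is not a perfect cube.
  y = -2: RHS = -131 is not a perfect cube.
  y = 3: RHS = 464 is not a perfect cube.
  y = -3: RHS = -454 is not a perfect cube.
Continuing the search up to |y| = 45 finds no solutions either.
No (x, y) in the scanned range satisfies the equation.

No integer solutions with |y| ≤ 45.
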